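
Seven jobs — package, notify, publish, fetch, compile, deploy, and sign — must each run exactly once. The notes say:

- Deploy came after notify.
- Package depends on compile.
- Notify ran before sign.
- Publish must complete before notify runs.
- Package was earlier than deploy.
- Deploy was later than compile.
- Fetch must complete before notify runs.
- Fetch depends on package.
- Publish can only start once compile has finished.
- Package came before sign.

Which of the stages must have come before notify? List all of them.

compile, fetch, package, publish

Directly stated before notify: fetch and publish.
Compile reaches notify via compile → publish → notify.
Package reaches notify via package → fetch → notify.
No chain forces deploy (or any of the others) ahead of notify.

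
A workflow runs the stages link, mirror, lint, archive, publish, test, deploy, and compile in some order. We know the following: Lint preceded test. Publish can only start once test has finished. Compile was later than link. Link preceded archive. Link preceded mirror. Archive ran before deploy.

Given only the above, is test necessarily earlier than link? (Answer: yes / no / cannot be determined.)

No chain of stated constraints runs from test to link, and none runs from link to test either.
So the relative order of test and link is not fixed by the given facts.

cannot be determined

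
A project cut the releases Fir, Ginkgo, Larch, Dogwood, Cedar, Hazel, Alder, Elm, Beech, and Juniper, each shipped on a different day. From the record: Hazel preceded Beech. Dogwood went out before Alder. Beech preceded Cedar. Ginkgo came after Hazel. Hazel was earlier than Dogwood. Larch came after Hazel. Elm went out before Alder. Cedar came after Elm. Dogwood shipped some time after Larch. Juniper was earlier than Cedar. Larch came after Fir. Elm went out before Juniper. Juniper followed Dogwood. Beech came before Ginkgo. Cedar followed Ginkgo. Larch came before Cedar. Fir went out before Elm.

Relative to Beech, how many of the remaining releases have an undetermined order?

6

Forced before Beech: Hazel; forced after Beech: Cedar and Ginkgo.
That leaves Alder, Dogwood, Elm, Fir, Juniper, and Larch with no forced order relative to Beech — 6.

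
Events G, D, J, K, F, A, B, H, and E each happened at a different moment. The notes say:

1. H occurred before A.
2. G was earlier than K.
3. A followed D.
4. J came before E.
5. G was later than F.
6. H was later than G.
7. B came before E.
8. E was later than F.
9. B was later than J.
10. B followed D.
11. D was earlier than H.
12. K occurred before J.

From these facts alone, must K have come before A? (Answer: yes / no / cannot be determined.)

cannot be determined

No chain of stated constraints runs from K to A, and none runs from A to K either.
So the relative order of K and A is not fixed by the given facts.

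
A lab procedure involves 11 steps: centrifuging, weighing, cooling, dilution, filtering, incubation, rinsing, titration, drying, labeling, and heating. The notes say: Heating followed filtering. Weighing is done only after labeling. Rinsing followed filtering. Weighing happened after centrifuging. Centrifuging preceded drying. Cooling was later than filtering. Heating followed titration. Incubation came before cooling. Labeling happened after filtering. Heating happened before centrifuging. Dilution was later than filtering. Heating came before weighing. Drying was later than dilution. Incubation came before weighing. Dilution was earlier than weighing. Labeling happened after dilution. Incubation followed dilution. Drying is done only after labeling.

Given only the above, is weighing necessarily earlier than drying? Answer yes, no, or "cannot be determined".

No chain of stated constraints runs from weighing to drying, and none runs from drying to weighing either.
So the relative order of weighing and drying is not fixed by the given facts.

cannot be determined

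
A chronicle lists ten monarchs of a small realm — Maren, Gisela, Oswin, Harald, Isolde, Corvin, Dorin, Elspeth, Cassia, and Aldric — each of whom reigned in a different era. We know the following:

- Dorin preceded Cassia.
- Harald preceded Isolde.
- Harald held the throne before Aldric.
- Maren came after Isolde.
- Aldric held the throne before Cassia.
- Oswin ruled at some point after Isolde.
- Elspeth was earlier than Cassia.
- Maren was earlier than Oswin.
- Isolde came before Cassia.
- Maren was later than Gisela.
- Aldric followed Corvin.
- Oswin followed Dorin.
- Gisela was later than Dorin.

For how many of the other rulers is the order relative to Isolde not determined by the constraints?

Forced before Isolde: Harald; forced after Isolde: Cassia, Maren, and Oswin.
That leaves Aldric, Corvin, Dorin, Elspeth, and Gisela with no forced order relative to Isolde — 5.

5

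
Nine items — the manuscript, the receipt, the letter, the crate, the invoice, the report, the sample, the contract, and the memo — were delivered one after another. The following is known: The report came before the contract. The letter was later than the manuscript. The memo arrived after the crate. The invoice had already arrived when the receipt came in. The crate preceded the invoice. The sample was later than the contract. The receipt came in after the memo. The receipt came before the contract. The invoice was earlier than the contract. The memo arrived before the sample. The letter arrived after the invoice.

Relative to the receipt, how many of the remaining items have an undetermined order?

3

Forced before the receipt: the crate, the invoice, and the memo; forced after the receipt: the contract and the sample.
That leaves the letter, the manuscript, and the report with no forced order relative to the receipt — 3.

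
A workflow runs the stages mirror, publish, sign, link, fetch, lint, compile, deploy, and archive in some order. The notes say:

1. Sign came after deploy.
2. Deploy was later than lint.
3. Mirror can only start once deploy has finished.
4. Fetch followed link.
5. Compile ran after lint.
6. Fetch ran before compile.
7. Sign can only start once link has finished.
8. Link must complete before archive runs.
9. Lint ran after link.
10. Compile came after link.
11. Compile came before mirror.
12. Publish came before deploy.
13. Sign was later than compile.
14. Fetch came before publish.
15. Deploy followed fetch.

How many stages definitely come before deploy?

Directly stated before deploy: fetch, lint, and publish.
Link reaches deploy via link → fetch → deploy.
No chain forces archive (or any of the others) ahead of deploy.
That's fetch, link, lint, and publish — 4 in all.

4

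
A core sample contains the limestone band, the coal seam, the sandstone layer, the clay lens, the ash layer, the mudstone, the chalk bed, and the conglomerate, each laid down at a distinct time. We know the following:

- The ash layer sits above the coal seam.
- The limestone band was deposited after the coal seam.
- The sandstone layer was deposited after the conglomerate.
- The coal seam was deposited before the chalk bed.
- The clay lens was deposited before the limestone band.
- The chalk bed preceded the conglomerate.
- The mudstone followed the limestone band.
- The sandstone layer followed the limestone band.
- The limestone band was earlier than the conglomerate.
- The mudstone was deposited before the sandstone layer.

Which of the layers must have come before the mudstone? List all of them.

the clay lens, the coal seam, the limestone band

Directly stated before the mudstone: the limestone band.
The clay lens reaches the mudstone via the clay lens → the limestone band → the mudstone.
The coal seam reaches the mudstone via the coal seam → the limestone band → the mudstone.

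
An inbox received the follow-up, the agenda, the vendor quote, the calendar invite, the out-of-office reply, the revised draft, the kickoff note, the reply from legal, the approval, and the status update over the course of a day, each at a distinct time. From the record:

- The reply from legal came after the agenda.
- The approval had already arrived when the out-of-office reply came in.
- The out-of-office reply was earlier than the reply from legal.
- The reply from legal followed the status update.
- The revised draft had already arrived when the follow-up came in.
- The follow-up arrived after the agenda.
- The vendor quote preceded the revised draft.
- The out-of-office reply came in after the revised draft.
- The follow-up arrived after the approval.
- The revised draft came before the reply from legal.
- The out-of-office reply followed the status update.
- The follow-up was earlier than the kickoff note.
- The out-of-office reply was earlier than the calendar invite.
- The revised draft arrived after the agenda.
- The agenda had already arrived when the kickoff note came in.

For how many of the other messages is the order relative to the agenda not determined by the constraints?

Forced after the agenda: the calendar invite, the follow-up, the kickoff note, the out-of-office reply, the reply from legal, and the revised draft.
That leaves the approval, the status update, and the vendor quote with no forced order relative to the agenda — 3.

3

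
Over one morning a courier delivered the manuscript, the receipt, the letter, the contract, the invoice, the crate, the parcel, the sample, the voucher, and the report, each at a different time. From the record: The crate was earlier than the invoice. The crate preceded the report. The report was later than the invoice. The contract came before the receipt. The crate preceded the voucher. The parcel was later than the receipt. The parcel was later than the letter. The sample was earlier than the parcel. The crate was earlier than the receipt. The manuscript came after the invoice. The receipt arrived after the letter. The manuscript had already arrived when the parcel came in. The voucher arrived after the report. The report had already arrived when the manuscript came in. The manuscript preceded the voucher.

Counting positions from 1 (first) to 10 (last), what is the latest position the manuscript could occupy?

8

The manuscript must come before the parcel and the voucher — 2 items forced after it.
Everything else can be placed before the manuscript in some valid order, so the manuscript can sit as late as position 10 − 2 = 8.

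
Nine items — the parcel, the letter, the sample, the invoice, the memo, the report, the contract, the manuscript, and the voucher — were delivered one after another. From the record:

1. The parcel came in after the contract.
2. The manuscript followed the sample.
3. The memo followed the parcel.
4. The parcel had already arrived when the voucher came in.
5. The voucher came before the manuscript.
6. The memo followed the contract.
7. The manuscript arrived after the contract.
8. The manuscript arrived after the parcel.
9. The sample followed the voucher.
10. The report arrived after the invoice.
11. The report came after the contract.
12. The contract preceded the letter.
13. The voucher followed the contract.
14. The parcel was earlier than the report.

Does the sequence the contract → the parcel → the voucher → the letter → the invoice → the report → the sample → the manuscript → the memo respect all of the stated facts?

yes

Check each stated constraint against the proposed order — e.g. the parcel is ahead of the memo; the contract is ahead of the memo. Every pair is in the required order; nothing is violated.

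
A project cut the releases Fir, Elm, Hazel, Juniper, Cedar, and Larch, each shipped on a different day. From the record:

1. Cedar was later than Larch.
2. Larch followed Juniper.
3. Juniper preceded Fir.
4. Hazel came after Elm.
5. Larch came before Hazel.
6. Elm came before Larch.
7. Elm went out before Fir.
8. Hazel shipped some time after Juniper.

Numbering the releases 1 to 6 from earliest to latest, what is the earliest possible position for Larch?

Elm and Juniper must both come before Larch — 2 forced predecessors.
Nothing else is forced ahead of Larch, so its earliest slot is position 2 + 1 = 3.

3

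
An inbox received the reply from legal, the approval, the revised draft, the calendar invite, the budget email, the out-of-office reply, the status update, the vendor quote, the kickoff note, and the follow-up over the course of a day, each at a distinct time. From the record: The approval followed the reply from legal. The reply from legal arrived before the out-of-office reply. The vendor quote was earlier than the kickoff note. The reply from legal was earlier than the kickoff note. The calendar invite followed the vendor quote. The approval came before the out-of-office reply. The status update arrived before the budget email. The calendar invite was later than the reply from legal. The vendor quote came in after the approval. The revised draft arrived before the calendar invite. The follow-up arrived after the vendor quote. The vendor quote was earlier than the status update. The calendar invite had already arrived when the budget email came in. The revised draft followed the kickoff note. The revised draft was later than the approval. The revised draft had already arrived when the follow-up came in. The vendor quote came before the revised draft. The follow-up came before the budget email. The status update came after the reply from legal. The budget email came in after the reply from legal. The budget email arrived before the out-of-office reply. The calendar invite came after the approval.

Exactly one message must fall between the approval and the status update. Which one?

Tracing the constraints gives the approval → the vendor quote → the status update, so the vendor quote sits after the approval and before the status update.
No other message is forced both after the approval and before the status update.

the vendor quote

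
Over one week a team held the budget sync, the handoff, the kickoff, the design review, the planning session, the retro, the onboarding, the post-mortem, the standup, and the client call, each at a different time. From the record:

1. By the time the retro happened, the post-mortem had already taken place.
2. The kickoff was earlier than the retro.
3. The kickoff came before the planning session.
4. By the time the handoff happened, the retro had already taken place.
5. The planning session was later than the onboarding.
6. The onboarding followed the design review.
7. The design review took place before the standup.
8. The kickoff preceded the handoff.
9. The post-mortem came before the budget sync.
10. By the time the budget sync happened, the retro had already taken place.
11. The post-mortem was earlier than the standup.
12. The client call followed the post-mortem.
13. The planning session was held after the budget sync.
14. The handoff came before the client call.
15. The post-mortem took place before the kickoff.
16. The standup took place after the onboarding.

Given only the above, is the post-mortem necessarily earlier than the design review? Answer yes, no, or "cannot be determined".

No chain of stated constraints runs from the post-mortem to the design review, and none runs from the design review to the post-mortem either.
So the relative order of the post-mortem and the design review is not fixed by the given facts.

cannot be determined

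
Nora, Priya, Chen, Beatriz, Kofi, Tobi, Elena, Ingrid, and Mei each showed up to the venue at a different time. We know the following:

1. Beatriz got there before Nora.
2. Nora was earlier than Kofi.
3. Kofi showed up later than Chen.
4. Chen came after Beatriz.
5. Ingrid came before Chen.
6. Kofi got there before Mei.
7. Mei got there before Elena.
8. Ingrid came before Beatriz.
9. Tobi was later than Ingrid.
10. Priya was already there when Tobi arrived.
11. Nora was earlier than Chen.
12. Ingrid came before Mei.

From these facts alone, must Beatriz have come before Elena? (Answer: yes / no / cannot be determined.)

Chain the constraints: Beatriz → Chen → Kofi → Mei → Elena. Each link is directly stated, so Beatriz comes before Elena.

yes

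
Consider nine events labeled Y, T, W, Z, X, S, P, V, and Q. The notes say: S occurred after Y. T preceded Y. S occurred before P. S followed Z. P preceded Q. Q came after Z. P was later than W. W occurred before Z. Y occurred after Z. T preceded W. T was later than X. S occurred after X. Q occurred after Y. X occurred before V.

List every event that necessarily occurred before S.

Directly stated before S: X, Y, and Z.
T reaches S via T → Y → S.
W reaches S via W → Z → S.

T, W, X, Y, Z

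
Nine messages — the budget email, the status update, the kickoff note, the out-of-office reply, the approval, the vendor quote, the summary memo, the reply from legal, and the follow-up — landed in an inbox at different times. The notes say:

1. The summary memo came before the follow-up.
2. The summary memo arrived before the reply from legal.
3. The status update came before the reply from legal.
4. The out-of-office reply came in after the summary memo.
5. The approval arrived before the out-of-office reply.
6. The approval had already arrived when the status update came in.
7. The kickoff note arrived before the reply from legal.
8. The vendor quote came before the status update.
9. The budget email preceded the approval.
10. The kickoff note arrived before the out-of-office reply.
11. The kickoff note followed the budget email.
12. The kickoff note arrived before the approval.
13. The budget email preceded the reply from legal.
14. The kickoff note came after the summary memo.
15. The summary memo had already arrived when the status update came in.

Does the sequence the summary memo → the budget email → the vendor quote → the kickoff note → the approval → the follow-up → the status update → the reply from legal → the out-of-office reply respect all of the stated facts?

yes

Check each stated constraint against the proposed order — e.g. the summary memo is ahead of the reply from legal; the summary memo is ahead of the out-of-office reply. Every pair is in the required order; nothing is violated.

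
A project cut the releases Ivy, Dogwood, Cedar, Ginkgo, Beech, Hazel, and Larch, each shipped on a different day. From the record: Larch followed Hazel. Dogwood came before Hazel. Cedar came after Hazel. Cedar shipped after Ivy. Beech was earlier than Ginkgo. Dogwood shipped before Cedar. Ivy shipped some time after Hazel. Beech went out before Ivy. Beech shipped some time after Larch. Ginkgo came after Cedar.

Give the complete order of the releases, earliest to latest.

The constraints fix every adjacent pair, so only one ordering works:
Dogwood → Hazel → Larch → Beech → Ivy → Cedar → Ginkgo.

Dogwood, Hazel, Larch, Beech, Ivy, Cedar, Ginkgo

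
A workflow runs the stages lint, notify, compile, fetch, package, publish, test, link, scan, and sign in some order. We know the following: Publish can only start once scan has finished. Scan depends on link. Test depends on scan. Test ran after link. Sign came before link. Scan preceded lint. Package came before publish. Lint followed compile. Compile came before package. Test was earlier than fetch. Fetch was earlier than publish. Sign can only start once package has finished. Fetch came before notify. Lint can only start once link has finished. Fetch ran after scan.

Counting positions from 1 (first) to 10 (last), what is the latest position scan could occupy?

5

Scan must come before fetch, lint, notify, publish, and test — 5 stages forced after it.
Everything else can be placed before scan in some valid order, so scan can sit as late as position 10 − 5 = 5.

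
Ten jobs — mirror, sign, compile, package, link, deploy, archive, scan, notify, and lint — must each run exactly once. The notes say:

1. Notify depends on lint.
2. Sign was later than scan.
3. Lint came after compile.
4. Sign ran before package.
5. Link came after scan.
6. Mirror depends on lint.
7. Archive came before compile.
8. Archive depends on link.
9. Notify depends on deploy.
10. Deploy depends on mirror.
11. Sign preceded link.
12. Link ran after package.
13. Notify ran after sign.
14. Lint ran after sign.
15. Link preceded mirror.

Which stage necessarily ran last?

Every other stage has a chain of constraints placing it before notify, so notify is last.

notify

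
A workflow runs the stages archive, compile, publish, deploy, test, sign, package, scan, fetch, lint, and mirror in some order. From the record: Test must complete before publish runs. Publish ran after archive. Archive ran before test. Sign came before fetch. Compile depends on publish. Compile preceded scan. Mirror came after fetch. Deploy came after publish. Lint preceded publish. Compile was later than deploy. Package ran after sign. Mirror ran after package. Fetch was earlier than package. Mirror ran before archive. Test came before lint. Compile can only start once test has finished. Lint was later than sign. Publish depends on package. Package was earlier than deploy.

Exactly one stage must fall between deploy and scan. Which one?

compile

Tracing the constraints gives deploy → compile → scan, so compile sits after deploy and before scan.
No other stage is forced both after deploy and before scan.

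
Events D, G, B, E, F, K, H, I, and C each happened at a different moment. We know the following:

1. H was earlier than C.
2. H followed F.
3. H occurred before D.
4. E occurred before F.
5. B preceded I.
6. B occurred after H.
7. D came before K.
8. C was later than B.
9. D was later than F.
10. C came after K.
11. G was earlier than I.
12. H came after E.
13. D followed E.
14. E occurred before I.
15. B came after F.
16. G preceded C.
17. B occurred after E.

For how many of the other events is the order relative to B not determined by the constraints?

3

Forced before B: E, F, and H; forced after B: C and I.
That leaves D, G, and K with no forced order relative to B — 3.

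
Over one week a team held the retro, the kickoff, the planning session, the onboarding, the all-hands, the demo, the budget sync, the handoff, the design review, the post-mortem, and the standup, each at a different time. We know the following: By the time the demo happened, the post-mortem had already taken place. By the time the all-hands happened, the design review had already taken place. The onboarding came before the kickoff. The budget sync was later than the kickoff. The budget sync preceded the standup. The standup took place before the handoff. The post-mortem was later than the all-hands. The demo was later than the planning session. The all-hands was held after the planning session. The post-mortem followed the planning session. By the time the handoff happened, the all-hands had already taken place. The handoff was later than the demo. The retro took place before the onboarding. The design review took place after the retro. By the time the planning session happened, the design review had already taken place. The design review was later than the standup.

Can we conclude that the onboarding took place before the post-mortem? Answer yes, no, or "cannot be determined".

Chain the constraints: the onboarding → the kickoff → the budget sync → the standup → the design review → the all-hands → the post-mortem. Each link is directly stated, so the onboarding comes before the post-mortem.

yes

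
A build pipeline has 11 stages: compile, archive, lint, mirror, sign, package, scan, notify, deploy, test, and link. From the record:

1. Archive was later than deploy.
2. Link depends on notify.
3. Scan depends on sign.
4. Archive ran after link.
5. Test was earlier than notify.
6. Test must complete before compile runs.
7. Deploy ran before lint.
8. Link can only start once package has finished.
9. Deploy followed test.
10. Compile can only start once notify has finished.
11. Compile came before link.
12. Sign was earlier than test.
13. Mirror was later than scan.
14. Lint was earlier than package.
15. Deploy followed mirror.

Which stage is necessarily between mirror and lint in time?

deploy

Tracing the constraints gives mirror → deploy → lint, so deploy sits after mirror and before lint.
No other stage is forced both after mirror and before lint.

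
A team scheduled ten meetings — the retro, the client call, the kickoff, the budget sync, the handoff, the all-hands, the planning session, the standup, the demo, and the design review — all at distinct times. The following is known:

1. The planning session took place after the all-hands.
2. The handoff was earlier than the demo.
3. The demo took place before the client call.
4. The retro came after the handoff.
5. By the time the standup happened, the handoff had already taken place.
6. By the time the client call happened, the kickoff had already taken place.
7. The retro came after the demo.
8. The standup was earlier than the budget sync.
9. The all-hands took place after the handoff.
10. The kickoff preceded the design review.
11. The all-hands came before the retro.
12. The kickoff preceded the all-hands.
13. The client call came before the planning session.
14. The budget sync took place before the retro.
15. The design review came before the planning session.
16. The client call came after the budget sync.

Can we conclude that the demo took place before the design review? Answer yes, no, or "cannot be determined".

cannot be determined

No chain of stated constraints runs from the demo to the design review, and none runs from the design review to the demo either.
So the relative order of the demo and the design review is not fixed by the given facts.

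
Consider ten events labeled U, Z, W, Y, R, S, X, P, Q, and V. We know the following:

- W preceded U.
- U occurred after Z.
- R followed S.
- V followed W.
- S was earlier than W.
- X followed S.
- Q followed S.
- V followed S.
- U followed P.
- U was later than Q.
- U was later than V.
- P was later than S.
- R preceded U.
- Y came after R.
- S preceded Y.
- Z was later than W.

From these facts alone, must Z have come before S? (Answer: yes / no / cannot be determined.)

no

Tracing the constraints gives S → W → Z, so S must come before Z.
That means Z cannot be before S.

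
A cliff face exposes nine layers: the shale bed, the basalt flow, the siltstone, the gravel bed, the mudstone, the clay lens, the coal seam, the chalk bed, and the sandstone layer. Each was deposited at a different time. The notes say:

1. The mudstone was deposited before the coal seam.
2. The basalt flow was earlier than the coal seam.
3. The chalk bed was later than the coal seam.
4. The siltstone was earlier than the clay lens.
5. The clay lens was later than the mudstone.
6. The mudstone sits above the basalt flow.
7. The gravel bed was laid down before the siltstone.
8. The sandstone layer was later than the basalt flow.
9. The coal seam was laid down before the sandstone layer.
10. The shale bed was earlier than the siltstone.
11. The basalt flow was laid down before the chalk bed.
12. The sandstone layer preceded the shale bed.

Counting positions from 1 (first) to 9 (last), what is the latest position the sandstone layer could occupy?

6

The sandstone layer must come before the clay lens, the shale bed, and the siltstone — 3 layers forced after it.
Everything else can be placed before the sandstone layer in some valid order, so the sandstone layer can sit as late as position 9 − 3 = 6.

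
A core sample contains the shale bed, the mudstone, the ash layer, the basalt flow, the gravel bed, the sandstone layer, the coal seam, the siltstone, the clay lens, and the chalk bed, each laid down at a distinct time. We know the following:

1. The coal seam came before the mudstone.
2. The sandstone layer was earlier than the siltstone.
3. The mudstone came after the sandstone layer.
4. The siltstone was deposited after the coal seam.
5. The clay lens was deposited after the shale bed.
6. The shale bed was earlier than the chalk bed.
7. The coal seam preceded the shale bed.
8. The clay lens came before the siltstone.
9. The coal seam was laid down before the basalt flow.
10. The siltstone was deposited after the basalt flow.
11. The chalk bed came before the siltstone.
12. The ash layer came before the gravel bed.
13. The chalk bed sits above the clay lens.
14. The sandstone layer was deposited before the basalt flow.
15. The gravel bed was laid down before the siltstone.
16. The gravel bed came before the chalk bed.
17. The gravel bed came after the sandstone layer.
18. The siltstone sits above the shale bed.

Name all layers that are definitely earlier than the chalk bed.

Directly stated before the chalk bed: the clay lens, the gravel bed, and the shale bed.
The ash layer reaches the chalk bed via the ash layer → the gravel bed → the chalk bed.
The coal seam reaches the chalk bed via the coal seam → the shale bed → the chalk bed.
The sandstone layer reaches the chalk bed via the sandstone layer → the gravel bed → the chalk bed.
No chain forces the mudstone (or any of the others) ahead of the chalk bed.

the ash layer, the clay lens, the coal seam, the gravel bed, the sandstone layer, the shale bed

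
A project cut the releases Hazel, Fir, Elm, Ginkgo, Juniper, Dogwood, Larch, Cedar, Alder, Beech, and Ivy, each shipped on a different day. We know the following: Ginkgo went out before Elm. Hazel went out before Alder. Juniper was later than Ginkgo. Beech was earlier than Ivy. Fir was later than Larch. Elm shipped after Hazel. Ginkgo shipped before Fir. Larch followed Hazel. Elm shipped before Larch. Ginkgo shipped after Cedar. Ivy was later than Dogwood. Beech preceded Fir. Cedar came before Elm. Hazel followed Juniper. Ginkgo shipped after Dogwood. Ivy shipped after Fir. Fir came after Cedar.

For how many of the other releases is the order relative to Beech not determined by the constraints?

Forced after Beech: Fir and Ivy.
That leaves Alder, Cedar, Dogwood, Elm, Ginkgo, Hazel, Juniper, and Larch with no forced order relative to Beech — 8.

8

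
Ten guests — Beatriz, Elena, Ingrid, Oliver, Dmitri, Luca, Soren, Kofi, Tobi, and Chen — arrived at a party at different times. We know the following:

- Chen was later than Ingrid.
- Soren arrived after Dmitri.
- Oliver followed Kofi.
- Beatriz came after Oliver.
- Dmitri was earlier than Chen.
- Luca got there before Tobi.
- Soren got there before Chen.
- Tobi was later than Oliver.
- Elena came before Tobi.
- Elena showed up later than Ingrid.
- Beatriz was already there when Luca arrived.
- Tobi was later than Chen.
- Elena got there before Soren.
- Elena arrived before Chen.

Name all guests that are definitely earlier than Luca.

Beatriz, Kofi, Oliver

Directly stated before Luca: Beatriz.
Kofi reaches Luca via Kofi → Oliver → Beatriz → Luca.
Oliver reaches Luca via Oliver → Beatriz → Luca.
No chain forces Soren (or any of the others) ahead of Luca.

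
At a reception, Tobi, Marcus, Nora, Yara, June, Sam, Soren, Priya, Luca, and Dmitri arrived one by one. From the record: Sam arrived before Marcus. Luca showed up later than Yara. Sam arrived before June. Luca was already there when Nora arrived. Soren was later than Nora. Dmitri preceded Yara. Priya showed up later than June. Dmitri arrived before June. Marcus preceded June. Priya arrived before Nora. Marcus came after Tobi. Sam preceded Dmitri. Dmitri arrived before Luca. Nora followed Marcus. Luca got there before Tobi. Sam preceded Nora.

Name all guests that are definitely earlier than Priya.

Dmitri, June, Luca, Marcus, Sam, Tobi, Yara

Directly stated before Priya: June.
Dmitri reaches Priya via Dmitri → June → Priya.
Luca reaches Priya via Luca → Tobi → Marcus → June → Priya.
Marcus reaches Priya via Marcus → June → Priya.
Likewise Sam, Tobi, and Yara each reach Priya by chaining the stated constraints.
No chain forces Nora (or any of the others) ahead of Priya.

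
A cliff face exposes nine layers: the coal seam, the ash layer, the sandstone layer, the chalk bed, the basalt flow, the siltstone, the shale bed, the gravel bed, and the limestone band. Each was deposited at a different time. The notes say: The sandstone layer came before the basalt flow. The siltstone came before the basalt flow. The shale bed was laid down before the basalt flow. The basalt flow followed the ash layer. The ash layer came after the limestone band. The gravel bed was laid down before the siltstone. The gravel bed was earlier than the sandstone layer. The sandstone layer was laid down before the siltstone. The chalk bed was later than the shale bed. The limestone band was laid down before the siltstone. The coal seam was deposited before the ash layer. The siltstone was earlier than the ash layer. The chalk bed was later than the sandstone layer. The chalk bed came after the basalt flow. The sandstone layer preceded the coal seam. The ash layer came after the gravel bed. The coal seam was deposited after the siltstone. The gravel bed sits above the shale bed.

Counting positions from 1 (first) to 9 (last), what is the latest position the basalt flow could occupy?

8

The basalt flow must come before the chalk bed — 1 layer forced after it.
Everything else can be placed before the basalt flow in some valid order, so the basalt flow can sit as late as position 9 − 1 = 8.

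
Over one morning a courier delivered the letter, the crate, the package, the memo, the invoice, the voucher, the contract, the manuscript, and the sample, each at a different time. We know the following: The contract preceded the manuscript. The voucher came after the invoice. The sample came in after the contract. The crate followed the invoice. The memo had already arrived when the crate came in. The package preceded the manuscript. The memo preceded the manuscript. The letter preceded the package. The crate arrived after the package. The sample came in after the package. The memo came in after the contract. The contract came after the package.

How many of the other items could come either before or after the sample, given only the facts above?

Forced before the sample: the contract, the letter, and the package.
That leaves the crate, the invoice, the manuscript, the memo, and the voucher with no forced order relative to the sample — 5.

5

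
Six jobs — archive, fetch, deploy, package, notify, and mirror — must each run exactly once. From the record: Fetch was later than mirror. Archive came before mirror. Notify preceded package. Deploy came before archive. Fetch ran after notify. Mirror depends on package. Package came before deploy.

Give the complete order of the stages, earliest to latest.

notify, package, deploy, archive, mirror, fetch

The constraints fix every adjacent pair, so only one ordering works:
notify → package → deploy → archive → mirror → fetch.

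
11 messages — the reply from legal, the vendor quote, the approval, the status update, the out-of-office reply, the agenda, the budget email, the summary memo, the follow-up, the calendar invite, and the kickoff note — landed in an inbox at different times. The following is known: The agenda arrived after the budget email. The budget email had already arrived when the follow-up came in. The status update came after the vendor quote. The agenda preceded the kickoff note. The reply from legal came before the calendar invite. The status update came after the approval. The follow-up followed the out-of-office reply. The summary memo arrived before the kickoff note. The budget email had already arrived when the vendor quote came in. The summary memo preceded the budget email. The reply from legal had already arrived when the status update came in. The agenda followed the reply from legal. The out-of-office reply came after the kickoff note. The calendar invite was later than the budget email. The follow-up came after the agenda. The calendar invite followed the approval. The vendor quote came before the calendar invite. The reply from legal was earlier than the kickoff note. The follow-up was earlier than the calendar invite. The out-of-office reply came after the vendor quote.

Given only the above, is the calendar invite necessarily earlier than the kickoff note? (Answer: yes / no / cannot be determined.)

Tracing the constraints gives the kickoff note → the out-of-office reply → the follow-up → the calendar invite, so the kickoff note must come before the calendar invite.
That means the calendar invite cannot be before the kickoff note.

no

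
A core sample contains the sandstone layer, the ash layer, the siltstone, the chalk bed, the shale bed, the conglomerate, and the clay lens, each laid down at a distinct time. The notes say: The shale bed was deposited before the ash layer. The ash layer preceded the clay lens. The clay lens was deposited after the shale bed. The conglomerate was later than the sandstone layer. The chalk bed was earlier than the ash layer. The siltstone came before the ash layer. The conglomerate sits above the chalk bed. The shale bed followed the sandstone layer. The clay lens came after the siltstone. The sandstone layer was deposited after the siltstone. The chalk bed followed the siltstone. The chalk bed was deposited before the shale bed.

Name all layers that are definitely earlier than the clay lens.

the ash layer, the chalk bed, the sandstone layer, the shale bed, the siltstone

Directly stated before the clay lens: the ash layer, the shale bed, and the siltstone.
The chalk bed reaches the clay lens via the chalk bed → the ash layer → the clay lens.
The sandstone layer reaches the clay lens via the sandstone layer → the shale bed → the clay lens.
No chain forces the conglomerate ahead of the clay lens.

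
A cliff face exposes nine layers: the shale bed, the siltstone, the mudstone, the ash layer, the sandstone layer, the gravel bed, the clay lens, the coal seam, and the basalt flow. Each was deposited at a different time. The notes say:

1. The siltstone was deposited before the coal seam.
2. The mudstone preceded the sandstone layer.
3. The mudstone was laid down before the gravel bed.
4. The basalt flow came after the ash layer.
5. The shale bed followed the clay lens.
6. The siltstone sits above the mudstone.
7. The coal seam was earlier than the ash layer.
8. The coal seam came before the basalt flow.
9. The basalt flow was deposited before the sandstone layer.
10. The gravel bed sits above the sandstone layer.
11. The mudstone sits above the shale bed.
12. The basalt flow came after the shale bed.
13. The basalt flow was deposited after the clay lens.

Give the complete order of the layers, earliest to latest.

The constraints fix every adjacent pair, so only one ordering works:
the clay lens → the shale bed → the mudstone → the siltstone → the coal seam → the ash layer → the basalt flow → the sandstone layer → the gravel bed.

the clay lens, the shale bed, the mudstone, the siltstone, the coal seam, the ash layer, the basalt flow, the sandstone layer, the gravel bed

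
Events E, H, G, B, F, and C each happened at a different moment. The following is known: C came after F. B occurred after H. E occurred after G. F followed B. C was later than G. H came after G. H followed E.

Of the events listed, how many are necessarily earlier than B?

Directly stated before B: H.
E reaches B via E → H → B.
G reaches B via G → H → B.
No chain forces F (or any of the others) ahead of B.
That's E, G, and H — 3 in all.

3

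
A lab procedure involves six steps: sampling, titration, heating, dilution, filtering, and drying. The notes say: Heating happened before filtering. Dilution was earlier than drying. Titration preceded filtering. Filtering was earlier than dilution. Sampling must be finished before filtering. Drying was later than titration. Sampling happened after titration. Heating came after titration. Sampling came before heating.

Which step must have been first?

Titration has a chain of constraints placing it before every other step, so titration must be first.

titration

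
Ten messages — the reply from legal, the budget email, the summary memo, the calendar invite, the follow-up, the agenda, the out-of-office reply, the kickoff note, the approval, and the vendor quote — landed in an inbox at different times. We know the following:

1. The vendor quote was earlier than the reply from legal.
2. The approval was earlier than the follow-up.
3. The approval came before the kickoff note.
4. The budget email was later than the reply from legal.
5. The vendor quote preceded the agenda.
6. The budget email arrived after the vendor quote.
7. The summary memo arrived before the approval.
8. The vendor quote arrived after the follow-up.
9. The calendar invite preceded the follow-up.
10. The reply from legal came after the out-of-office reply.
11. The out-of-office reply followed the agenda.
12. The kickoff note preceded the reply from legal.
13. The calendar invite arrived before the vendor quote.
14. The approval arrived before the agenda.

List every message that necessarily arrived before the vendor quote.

the approval, the calendar invite, the follow-up, the summary memo

Directly stated before the vendor quote: the calendar invite and the follow-up.
The approval reaches the vendor quote via the approval → the follow-up → the vendor quote.
The summary memo reaches the vendor quote via the summary memo → the approval → the follow-up → the vendor quote.
No chain forces the budget email (or any of the others) ahead of the vendor quote.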